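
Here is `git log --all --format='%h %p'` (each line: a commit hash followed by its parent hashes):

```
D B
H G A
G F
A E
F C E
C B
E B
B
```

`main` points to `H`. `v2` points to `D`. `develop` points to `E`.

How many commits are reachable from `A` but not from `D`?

Reachable from A: {A, B, E}.
Reachable from D: {B, D}.
In A's history but not D's: {A, E} — 2 commits.

2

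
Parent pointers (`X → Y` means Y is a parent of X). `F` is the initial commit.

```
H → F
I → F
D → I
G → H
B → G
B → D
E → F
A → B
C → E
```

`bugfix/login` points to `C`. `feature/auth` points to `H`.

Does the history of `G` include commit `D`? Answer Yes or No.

Ancestors of G: {F, G, H}.
D is not in that set, so it is not an ancestor of G.

No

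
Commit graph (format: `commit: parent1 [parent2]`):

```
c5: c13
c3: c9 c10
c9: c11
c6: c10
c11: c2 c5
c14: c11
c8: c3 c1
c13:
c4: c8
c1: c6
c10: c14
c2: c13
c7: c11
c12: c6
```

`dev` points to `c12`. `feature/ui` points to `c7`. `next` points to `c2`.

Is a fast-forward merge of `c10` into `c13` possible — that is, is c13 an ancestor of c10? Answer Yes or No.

A fast-forward from c13 to c10 is possible iff c13 is an ancestor of c10.
Ancestors of c10: {c10, c11, c13, c14, c2, c5}.
c13 is among them, so fast-forward is possible.

Yes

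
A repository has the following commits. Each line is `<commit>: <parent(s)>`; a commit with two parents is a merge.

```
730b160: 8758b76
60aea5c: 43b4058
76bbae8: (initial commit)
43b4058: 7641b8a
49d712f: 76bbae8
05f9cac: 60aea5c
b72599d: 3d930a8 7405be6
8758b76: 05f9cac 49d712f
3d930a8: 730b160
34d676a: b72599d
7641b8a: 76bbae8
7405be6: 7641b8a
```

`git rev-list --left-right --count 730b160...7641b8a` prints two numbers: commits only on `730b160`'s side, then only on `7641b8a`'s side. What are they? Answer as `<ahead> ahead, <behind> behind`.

6 ahead, 0 behind

Reachable from 730b160: {05f9cac, 43b4058, 49d712f, 60aea5c, 730b160, 7641b8a, 76bbae8, 8758b76}.
Reachable from 7641b8a: {7641b8a, 76bbae8}.
Only in 730b160's history (ahead): {05f9cac, 43b4058, 49d712f, 60aea5c, 730b160, 8758b76} — 6.
Only in 7641b8a's history (behind): {} — 0.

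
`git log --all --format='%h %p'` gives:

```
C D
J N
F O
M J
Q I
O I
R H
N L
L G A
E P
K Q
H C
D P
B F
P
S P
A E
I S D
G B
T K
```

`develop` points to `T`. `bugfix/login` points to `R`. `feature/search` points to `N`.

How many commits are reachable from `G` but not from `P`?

Reachable from G: {B, D, F, G, I, O, P, S}.
Reachable from P: {P}.
In G's history but not P's: {B, D, F, G, I, O, S} — 7 commits.

7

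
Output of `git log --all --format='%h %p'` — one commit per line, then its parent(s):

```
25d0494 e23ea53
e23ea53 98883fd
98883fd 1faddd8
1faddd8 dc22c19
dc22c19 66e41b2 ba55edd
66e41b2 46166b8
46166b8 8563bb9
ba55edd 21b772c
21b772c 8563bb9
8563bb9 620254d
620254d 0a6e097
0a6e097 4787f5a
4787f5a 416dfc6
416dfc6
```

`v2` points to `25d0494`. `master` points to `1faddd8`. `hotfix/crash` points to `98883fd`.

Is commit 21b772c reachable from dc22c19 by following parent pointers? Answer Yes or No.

Yes

Ancestors of dc22c19 (commits reachable by following parents): {0a6e097, 21b772c, 416dfc6, 46166b8, 4787f5a, 620254d, 66e41b2, 8563bb9, ba55edd, dc22c19}.
21b772c is in that set, so it is an ancestor of dc22c19.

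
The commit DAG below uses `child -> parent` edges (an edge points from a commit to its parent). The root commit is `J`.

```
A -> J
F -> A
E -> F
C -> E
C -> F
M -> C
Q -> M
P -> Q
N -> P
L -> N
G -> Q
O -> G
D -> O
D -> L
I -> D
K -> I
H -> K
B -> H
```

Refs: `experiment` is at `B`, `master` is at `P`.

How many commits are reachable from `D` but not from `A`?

Reachable from D: {A, C, D, E, F, G, J, L, M, N, O, P, Q}.
Reachable from A: {A, J}.
In D's history but not A's: {C, D, E, F, G, L, M, N, O, P, Q} — 11 commits.

11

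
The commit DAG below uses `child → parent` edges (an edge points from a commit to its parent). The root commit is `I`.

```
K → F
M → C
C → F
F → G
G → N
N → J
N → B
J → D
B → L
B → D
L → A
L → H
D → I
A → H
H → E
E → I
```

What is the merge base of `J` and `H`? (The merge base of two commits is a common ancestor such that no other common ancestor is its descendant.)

Ancestors of J: {D, I, J}.
Ancestors of H: {E, H, I}.
Common ancestors: {I}.
The only common ancestor is I, so it is the merge base.

I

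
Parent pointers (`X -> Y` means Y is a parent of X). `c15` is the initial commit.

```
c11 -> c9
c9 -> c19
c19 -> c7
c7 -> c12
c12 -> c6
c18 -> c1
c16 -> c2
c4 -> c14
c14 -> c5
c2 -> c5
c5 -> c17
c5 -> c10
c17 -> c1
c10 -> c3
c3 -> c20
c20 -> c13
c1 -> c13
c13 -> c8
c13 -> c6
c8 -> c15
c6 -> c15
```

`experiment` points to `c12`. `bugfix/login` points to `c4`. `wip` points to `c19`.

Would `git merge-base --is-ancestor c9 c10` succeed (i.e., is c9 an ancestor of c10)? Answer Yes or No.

Ancestors of c10: {c10, c13, c15, c20, c3, c6, c8}.
c9 is not in that set, so it is not an ancestor of c10.

No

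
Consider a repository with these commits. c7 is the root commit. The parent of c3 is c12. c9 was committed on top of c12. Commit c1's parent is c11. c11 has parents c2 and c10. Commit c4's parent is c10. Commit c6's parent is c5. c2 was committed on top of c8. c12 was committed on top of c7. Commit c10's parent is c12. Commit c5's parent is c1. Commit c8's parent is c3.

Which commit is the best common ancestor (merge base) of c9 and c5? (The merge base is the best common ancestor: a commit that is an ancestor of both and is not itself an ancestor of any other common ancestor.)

c12

Ancestors of c9: {c12, c7, c9}.
Ancestors of c5: {c1, c10, c11, c12, c2, c3, c5, c7, c8}.
Common ancestors: {c12, c7}.
Among these, c12 is not an ancestor of any other common ancestor — it is the merge base.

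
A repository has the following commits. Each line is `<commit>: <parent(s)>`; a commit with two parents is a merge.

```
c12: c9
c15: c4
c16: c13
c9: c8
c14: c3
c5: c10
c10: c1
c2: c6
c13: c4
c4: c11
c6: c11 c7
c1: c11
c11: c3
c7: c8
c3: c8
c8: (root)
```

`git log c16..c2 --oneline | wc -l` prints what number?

Reachable from c2: {c11, c2, c3, c6, c7, c8}.
Reachable from c16: {c11, c13, c16, c3, c4, c8}.
In c2's history but not c16's: {c2, c6, c7} — 3 commits.

3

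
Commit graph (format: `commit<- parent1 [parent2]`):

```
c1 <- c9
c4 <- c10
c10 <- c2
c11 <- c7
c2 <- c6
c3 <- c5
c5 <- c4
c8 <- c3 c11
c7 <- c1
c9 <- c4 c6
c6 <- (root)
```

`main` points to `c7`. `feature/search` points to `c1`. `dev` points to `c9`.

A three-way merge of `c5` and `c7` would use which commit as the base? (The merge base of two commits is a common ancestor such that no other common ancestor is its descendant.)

Ancestors of c5: {c10, c2, c4, c5, c6}.
Ancestors of c7: {c1, c10, c2, c4, c6, c7, c9}.
Common ancestors: {c10, c2, c4, c6}.
Among these, c4 is not an ancestor of any other common ancestor — it is the merge base.

c4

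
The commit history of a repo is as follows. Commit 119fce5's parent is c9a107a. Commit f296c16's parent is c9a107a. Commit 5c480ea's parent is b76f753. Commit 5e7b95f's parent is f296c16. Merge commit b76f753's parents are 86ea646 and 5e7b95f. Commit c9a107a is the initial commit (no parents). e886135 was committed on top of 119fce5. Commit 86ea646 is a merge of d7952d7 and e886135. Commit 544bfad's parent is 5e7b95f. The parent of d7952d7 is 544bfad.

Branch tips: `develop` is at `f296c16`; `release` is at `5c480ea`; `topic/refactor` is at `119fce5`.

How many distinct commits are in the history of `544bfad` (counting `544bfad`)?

4

Walking parent pointers from 544bfad: reachable set = {544bfad, 5e7b95f, c9a107a, f296c16}.
That is 4 commits.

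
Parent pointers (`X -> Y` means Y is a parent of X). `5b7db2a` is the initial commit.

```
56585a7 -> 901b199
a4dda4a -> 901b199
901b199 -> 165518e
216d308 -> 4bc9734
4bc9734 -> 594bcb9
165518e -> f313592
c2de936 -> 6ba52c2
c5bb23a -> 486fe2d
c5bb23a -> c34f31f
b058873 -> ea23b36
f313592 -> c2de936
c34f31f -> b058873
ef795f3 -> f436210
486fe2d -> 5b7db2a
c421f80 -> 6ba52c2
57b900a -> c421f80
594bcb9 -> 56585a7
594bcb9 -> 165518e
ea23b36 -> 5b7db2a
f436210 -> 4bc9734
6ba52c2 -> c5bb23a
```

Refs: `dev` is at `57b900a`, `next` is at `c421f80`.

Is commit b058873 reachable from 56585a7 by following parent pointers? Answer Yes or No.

Ancestors of 56585a7 (commits reachable by following parents): {165518e, 486fe2d, 56585a7, 5b7db2a, 6ba52c2, 901b199, b058873, c2de936, c34f31f, c5bb23a, ea23b36, f313592}.
b058873 is in that set, so it is an ancestor of 56585a7.

Yes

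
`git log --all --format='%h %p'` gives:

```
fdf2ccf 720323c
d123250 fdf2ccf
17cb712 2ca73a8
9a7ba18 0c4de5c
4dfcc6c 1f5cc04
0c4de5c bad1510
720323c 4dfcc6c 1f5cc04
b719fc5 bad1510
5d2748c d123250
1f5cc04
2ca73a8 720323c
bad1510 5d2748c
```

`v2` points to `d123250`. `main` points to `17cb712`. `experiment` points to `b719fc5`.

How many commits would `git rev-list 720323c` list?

Walking parent pointers from 720323c: reachable set = {1f5cc04, 4dfcc6c, 720323c}.
That is 3 commits.

3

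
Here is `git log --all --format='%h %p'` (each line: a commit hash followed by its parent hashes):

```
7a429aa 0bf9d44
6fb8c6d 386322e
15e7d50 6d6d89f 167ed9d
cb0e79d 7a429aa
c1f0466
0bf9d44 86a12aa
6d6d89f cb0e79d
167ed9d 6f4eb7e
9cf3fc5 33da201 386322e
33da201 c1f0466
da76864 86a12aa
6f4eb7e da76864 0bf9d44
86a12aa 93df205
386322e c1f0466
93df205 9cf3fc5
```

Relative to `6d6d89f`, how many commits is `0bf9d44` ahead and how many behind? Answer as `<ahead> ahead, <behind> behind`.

0 ahead, 3 behind

Reachable from 0bf9d44: {0bf9d44, 33da201, 386322e, 86a12aa, 93df205, 9cf3fc5, c1f0466}.
Reachable from 6d6d89f: {0bf9d44, 33da201, 386322e, 6d6d89f, 7a429aa, 86a12aa, 93df205, 9cf3fc5, c1f0466, cb0e79d}.
Only in 0bf9d44's history (ahead): {} — 0.
Only in 6d6d89f's history (behind): {6d6d89f, 7a429aa, cb0e79d} — 3.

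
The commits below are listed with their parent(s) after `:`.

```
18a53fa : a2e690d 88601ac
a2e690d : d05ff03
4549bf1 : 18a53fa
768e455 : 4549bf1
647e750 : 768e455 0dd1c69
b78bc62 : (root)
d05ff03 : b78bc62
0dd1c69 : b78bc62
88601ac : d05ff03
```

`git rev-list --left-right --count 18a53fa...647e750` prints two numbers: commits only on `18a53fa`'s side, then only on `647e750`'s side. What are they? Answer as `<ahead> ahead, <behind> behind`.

Reachable from 18a53fa: {18a53fa, 88601ac, a2e690d, b78bc62, d05ff03}.
Reachable from 647e750: {0dd1c69, 18a53fa, 4549bf1, 647e750, 768e455, 88601ac, a2e690d, b78bc62, d05ff03}.
Only in 18a53fa's history (ahead): {} — 0.
Only in 647e750's history (behind): {0dd1c69, 4549bf1, 647e750, 768e455} — 4.

0 ahead, 4 behind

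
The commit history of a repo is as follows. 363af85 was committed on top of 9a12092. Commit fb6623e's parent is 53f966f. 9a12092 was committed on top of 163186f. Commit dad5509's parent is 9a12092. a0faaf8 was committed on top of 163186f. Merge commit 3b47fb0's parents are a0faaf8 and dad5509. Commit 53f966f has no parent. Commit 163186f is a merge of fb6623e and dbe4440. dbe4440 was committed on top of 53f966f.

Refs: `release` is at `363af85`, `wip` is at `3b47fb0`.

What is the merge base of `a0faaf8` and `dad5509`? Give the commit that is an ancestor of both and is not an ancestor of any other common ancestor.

163186f

Ancestors of a0faaf8: {163186f, 53f966f, a0faaf8, dbe4440, fb6623e}.
Ancestors of dad5509: {163186f, 53f966f, 9a12092, dad5509, dbe4440, fb6623e}.
Common ancestors: {163186f, 53f966f, dbe4440, fb6623e}.
Among these, 163186f is not an ancestor of any other common ancestor — it is the merge base.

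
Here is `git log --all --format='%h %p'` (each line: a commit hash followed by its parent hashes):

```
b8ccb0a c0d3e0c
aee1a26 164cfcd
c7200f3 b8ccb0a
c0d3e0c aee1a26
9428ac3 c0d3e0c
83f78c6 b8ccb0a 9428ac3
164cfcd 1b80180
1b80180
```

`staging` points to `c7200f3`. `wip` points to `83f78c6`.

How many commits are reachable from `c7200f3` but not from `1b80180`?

5

Reachable from c7200f3: {164cfcd, 1b80180, aee1a26, b8ccb0a, c0d3e0c, c7200f3}.
Reachable from 1b80180: {1b80180}.
In c7200f3's history but not 1b80180's: {164cfcd, aee1a26, b8ccb0a, c0d3e0c, c7200f3} — 5 commits.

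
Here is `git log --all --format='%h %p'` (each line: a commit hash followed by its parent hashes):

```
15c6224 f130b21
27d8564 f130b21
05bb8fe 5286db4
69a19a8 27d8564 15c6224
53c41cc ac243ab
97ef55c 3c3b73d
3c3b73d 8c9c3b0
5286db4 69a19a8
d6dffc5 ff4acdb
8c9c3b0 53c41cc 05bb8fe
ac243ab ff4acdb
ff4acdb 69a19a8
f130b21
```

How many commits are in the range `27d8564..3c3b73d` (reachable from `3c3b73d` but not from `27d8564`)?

9

Reachable from 3c3b73d: {05bb8fe, 15c6224, 27d8564, 3c3b73d, 5286db4, 53c41cc, 69a19a8, 8c9c3b0, ac243ab, f130b21, ff4acdb}.
Reachable from 27d8564: {27d8564, f130b21}.
In 3c3b73d's history but not 27d8564's: {05bb8fe, 15c6224, 3c3b73d, 5286db4, 53c41cc, 69a19a8, 8c9c3b0, ac243ab, ff4acdb} — 9 commits.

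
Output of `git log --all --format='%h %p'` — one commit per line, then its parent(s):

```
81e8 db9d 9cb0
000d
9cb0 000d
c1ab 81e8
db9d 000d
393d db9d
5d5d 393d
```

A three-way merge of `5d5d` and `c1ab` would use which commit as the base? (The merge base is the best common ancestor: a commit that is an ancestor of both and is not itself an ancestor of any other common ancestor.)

Ancestors of 5d5d: {000d, 393d, 5d5d, db9d}.
Ancestors of c1ab: {000d, 81e8, 9cb0, c1ab, db9d}.
Common ancestors: {000d, db9d}.
Among these, db9d is not an ancestor of any other common ancestor — it is the merge base.

db9d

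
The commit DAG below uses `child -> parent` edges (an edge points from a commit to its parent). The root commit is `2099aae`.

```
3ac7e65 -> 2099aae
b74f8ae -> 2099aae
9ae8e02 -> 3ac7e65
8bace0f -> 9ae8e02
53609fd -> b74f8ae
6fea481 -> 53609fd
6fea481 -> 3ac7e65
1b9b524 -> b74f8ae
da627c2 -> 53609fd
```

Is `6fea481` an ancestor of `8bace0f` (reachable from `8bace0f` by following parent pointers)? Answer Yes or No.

Ancestors of 8bace0f: {2099aae, 3ac7e65, 8bace0f, 9ae8e02}.
6fea481 is not in that set, so it is not an ancestor of 8bace0f.

No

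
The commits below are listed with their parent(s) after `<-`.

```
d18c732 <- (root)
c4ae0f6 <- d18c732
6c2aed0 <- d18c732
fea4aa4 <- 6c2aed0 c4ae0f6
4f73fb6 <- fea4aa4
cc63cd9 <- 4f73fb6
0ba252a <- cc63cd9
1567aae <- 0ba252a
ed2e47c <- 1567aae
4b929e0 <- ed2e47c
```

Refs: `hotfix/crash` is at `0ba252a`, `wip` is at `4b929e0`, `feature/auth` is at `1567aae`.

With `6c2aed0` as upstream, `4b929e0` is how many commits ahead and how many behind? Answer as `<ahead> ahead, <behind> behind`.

8 ahead, 0 behind

Reachable from 4b929e0: {0ba252a, 1567aae, 4b929e0, 4f73fb6, 6c2aed0, c4ae0f6, cc63cd9, d18c732, ed2e47c, fea4aa4}.
Reachable from 6c2aed0: {6c2aed0, d18c732}.
Only in 4b929e0's history (ahead): {0ba252a, 1567aae, 4b929e0, 4f73fb6, c4ae0f6, cc63cd9, ed2e47c, fea4aa4} — 8.
Only in 6c2aed0's history (behind): {} — 0.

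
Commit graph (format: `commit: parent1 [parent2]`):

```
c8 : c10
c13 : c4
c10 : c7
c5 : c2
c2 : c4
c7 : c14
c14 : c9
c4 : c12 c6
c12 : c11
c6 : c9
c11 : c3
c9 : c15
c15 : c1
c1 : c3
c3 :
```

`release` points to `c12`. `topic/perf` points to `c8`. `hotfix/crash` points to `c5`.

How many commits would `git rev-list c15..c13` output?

6

Reachable from c13: {c1, c11, c12, c13, c15, c3, c4, c6, c9}.
Reachable from c15: {c1, c15, c3}.
In c13's history but not c15's: {c11, c12, c13, c4, c6, c9} — 6 commits.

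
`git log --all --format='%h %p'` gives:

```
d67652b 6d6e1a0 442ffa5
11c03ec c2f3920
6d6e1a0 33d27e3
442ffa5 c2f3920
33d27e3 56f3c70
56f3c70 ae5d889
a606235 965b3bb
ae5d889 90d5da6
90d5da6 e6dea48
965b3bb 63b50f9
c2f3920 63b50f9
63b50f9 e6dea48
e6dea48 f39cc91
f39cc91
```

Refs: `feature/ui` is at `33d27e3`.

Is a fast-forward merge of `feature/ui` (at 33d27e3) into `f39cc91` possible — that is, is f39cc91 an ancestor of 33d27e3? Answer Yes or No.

A fast-forward from f39cc91 to 33d27e3 is possible iff f39cc91 is an ancestor of 33d27e3.
Ancestors of 33d27e3: {33d27e3, 56f3c70, 90d5da6, ae5d889, e6dea48, f39cc91}.
f39cc91 is among them, so fast-forward is possible.

Yes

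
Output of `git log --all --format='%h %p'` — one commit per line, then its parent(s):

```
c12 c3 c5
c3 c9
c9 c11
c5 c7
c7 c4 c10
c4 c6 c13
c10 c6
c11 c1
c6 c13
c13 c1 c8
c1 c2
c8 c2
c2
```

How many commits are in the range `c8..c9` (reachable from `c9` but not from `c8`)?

3

Reachable from c9: {c1, c11, c2, c9}.
Reachable from c8: {c2, c8}.
In c9's history but not c8's: {c1, c11, c9} — 3 commits.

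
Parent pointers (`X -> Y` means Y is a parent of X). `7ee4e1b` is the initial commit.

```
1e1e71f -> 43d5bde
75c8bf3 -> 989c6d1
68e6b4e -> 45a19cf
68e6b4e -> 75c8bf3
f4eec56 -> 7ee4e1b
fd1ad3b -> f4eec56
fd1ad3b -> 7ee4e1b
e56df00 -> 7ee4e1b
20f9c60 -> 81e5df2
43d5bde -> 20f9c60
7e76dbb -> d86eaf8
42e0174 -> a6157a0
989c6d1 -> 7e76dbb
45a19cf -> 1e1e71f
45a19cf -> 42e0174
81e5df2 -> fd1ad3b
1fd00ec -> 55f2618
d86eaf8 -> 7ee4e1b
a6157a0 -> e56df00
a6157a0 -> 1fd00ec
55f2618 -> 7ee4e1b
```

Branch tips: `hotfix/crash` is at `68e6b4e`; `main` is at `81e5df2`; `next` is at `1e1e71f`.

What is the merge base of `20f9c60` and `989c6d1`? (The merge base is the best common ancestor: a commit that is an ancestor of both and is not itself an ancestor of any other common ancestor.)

7ee4e1b

Ancestors of 20f9c60: {20f9c60, 7ee4e1b, 81e5df2, f4eec56, fd1ad3b}.
Ancestors of 989c6d1: {7e76dbb, 7ee4e1b, 989c6d1, d86eaf8}.
Common ancestors: {7ee4e1b}.
The only common ancestor is 7ee4e1b, so it is the merge base.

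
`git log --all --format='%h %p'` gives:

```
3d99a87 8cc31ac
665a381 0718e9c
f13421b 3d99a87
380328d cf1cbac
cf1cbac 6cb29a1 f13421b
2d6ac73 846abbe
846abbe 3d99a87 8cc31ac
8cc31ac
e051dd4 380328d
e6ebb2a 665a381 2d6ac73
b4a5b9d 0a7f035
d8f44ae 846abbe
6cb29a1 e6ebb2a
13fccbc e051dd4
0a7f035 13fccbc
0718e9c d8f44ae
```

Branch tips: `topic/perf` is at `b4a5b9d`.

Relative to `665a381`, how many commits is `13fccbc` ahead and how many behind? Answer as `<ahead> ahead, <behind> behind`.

8 ahead, 0 behind

Reachable from 13fccbc: {0718e9c, 13fccbc, 2d6ac73, 380328d, 3d99a87, 665a381, 6cb29a1, 846abbe, 8cc31ac, cf1cbac, d8f44ae, e051dd4, e6ebb2a, f13421b}.
Reachable from 665a381: {0718e9c, 3d99a87, 665a381, 846abbe, 8cc31ac, d8f44ae}.
Only in 13fccbc's history (ahead): {13fccbc, 2d6ac73, 380328d, 6cb29a1, cf1cbac, e051dd4, e6ebb2a, f13421b} — 8.
Only in 665a381's history (behind): {} — 0.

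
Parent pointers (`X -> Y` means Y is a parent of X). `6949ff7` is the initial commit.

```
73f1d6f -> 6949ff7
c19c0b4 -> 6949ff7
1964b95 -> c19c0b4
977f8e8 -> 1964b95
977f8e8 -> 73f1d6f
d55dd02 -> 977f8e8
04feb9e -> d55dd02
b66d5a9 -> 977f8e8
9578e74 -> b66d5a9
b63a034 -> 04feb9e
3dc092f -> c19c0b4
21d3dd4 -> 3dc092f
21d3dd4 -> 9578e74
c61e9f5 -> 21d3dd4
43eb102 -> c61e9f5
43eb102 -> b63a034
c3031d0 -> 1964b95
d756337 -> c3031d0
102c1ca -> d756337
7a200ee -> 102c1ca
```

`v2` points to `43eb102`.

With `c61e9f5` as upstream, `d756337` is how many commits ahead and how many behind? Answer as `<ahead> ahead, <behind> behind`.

2 ahead, 7 behind

Reachable from d756337: {1964b95, 6949ff7, c19c0b4, c3031d0, d756337}.
Reachable from c61e9f5: {1964b95, 21d3dd4, 3dc092f, 6949ff7, 73f1d6f, 9578e74, 977f8e8, b66d5a9, c19c0b4, c61e9f5}.
Only in d756337's history (ahead): {c3031d0, d756337} — 2.
Only in c61e9f5's history (behind): {21d3dd4, 3dc092f, 73f1d6f, 9578e74, 977f8e8, b66d5a9, c61e9f5} — 7.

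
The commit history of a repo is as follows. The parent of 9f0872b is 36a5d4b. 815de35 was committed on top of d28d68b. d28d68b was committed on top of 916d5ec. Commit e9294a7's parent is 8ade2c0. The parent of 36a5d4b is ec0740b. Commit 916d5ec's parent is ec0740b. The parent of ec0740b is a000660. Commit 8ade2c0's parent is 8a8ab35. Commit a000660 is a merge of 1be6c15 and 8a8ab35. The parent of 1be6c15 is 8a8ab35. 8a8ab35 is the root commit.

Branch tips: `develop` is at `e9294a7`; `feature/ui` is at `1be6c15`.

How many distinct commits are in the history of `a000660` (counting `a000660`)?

3

Walking parent pointers from a000660: reachable set = {1be6c15, 8a8ab35, a000660}.
That is 3 commits.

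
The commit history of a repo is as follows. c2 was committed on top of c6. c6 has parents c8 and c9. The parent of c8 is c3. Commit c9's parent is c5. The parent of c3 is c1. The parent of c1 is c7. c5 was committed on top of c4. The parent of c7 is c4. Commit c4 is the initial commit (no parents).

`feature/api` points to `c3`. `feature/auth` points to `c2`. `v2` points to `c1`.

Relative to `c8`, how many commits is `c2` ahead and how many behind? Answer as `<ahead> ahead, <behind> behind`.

4 ahead, 0 behind

Reachable from c2: {c1, c2, c3, c4, c5, c6, c7, c8, c9}.
Reachable from c8: {c1, c3, c4, c7, c8}.
Only in c2's history (ahead): {c2, c5, c6, c9} — 4.
Only in c8's history (behind): {} — 0.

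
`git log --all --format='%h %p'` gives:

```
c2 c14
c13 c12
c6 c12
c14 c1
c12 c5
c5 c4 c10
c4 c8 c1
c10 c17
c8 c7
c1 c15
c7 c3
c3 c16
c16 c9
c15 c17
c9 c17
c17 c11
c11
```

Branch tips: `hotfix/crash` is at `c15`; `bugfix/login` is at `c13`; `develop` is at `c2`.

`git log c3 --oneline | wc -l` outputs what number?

5

Walking parent pointers from c3: reachable set = {c11, c16, c17, c3, c9}.
That is 5 commits.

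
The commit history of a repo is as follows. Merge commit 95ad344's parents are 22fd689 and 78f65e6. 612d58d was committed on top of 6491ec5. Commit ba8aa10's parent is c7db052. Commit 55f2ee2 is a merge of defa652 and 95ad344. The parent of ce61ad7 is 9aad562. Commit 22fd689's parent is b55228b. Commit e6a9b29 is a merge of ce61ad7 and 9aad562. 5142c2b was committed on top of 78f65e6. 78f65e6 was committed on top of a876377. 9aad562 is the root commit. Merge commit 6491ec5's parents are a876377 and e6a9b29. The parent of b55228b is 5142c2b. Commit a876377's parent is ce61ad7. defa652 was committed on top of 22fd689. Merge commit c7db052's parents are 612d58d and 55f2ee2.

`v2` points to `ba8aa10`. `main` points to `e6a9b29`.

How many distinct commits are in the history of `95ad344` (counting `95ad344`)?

Walking parent pointers from 95ad344: reachable set = {22fd689, 5142c2b, 78f65e6, 95ad344, 9aad562, a876377, b55228b, ce61ad7}.
That is 8 commits.

8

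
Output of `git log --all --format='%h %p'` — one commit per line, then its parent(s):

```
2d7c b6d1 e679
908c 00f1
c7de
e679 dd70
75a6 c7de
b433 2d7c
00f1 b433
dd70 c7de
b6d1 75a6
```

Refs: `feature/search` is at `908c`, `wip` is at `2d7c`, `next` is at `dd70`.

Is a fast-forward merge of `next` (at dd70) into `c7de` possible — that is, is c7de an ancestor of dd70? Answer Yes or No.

Yes

A fast-forward from c7de to dd70 is possible iff c7de is an ancestor of dd70.
Ancestors of dd70: {c7de, dd70}.
c7de is among them, so fast-forward is possible.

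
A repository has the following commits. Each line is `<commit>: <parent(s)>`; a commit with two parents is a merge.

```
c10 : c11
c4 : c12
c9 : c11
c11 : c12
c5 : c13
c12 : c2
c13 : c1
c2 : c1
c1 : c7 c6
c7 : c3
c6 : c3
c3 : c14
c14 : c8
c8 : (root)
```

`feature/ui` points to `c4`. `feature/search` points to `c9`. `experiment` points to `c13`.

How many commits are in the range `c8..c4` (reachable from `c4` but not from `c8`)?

8

Reachable from c4: {c1, c12, c14, c2, c3, c4, c6, c7, c8}.
Reachable from c8: {c8}.
In c4's history but not c8's: {c1, c12, c14, c2, c3, c4, c6, c7} — 8 commits.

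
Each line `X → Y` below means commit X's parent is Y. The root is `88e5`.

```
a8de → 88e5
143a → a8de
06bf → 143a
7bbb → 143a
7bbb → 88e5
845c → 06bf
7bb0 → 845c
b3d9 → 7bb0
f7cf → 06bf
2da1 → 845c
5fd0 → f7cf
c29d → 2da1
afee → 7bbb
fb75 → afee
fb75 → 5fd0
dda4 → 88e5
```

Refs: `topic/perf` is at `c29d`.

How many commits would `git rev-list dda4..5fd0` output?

Reachable from 5fd0: {06bf, 143a, 5fd0, 88e5, a8de, f7cf}.
Reachable from dda4: {88e5, dda4}.
In 5fd0's history but not dda4's: {06bf, 143a, 5fd0, a8de, f7cf} — 5 commits.

5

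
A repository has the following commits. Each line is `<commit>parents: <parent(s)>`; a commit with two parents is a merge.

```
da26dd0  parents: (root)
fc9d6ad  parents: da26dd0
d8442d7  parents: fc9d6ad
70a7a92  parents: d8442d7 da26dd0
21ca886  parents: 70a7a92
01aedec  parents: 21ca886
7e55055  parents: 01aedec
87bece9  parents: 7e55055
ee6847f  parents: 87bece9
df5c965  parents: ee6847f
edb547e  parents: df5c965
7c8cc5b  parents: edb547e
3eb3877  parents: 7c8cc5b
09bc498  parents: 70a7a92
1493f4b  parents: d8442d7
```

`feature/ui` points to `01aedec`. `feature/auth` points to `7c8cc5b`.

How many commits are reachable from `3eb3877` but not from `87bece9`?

5

Reachable from 3eb3877: {01aedec, 21ca886, 3eb3877, 70a7a92, 7c8cc5b, 7e55055, 87bece9, d8442d7, da26dd0, df5c965, edb547e, ee6847f, fc9d6ad}.
Reachable from 87bece9: {01aedec, 21ca886, 70a7a92, 7e55055, 87bece9, d8442d7, da26dd0, fc9d6ad}.
In 3eb3877's history but not 87bece9's: {3eb3877, 7c8cc5b, df5c965, edb547e, ee6847f} — 5 commits.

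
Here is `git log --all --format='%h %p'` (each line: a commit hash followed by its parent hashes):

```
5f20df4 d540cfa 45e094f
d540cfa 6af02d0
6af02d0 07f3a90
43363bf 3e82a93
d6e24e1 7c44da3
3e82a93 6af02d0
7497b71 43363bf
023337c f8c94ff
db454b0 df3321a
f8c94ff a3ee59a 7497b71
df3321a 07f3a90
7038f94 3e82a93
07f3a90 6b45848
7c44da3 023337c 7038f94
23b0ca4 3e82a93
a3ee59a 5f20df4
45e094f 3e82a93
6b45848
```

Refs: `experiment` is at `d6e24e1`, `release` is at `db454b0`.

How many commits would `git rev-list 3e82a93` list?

Walking parent pointers from 3e82a93: reachable set = {07f3a90, 3e82a93, 6af02d0, 6b45848}.
That is 4 commits.

4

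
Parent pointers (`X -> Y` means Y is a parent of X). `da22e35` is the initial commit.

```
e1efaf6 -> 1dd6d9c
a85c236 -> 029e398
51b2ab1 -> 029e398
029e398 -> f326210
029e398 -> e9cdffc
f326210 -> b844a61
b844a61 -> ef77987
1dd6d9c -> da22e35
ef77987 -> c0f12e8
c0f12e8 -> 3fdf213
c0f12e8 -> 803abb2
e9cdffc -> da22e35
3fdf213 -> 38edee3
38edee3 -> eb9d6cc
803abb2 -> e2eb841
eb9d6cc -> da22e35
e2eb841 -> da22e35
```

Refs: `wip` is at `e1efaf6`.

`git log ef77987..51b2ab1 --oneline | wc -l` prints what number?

Reachable from 51b2ab1: {029e398, 38edee3, 3fdf213, 51b2ab1, 803abb2, b844a61, c0f12e8, da22e35, e2eb841, e9cdffc, eb9d6cc, ef77987, f326210}.
Reachable from ef77987: {38edee3, 3fdf213, 803abb2, c0f12e8, da22e35, e2eb841, eb9d6cc, ef77987}.
In 51b2ab1's history but not ef77987's: {029e398, 51b2ab1, b844a61, e9cdffc, f326210} — 5 commits.

5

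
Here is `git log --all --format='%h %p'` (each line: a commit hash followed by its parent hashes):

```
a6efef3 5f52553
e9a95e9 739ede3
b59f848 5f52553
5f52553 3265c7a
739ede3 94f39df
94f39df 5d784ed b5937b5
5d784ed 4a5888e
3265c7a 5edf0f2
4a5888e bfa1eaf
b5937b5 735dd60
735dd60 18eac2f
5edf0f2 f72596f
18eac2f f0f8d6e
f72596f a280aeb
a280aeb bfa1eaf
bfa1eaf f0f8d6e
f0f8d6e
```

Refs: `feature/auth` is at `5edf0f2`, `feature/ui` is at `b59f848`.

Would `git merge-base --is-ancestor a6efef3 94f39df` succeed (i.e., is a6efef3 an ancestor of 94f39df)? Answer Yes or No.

No

Ancestors of 94f39df: {18eac2f, 4a5888e, 5d784ed, 735dd60, 94f39df, b5937b5, bfa1eaf, f0f8d6e}.
a6efef3 is not in that set, so it is not an ancestor of 94f39df.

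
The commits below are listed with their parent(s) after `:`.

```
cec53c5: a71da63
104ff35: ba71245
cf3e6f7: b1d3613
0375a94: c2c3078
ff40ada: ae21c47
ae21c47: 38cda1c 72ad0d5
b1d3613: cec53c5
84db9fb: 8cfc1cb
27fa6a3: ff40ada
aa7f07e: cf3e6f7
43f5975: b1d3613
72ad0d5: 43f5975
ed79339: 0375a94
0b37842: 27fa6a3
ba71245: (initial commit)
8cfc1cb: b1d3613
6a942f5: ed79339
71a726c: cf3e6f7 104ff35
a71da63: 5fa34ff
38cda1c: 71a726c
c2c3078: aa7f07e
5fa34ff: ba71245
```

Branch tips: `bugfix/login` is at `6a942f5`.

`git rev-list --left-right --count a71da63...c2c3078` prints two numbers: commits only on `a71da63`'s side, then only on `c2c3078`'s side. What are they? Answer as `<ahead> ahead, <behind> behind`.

0 ahead, 5 behind

Reachable from a71da63: {5fa34ff, a71da63, ba71245}.
Reachable from c2c3078: {5fa34ff, a71da63, aa7f07e, b1d3613, ba71245, c2c3078, cec53c5, cf3e6f7}.
Only in a71da63's history (ahead): {} — 0.
Only in c2c3078's history (behind): {aa7f07e, b1d3613, c2c3078, cec53c5, cf3e6f7} — 5.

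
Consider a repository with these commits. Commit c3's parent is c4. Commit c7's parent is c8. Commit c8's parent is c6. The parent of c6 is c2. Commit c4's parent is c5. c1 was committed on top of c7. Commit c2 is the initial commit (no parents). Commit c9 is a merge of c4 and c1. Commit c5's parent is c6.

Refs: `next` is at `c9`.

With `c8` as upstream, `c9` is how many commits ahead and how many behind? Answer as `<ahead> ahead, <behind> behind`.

5 ahead, 0 behind

Reachable from c9: {c1, c2, c4, c5, c6, c7, c8, c9}.
Reachable from c8: {c2, c6, c8}.
Only in c9's history (ahead): {c1, c4, c5, c7, c9} — 5.
Only in c8's history (behind): {} — 0.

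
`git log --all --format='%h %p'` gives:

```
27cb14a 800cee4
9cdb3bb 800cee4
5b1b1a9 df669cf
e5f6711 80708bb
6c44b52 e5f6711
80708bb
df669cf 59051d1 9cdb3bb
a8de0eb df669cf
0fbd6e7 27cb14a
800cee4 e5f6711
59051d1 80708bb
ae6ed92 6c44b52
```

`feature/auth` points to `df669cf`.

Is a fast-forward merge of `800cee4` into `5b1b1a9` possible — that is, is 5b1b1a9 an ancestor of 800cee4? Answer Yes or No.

No

A fast-forward from 5b1b1a9 to 800cee4 is possible iff 5b1b1a9 is an ancestor of 800cee4.
Ancestors of 800cee4: {800cee4, 80708bb, e5f6711}.
5b1b1a9 is not among them, so fast-forward is not possible.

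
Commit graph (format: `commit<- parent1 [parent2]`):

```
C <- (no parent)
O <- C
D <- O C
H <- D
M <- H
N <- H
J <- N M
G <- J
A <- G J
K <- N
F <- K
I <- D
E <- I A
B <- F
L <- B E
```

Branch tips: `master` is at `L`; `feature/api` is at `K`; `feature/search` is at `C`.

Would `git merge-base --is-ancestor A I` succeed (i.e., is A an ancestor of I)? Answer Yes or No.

No

Ancestors of I: {C, D, I, O}.
A is not in that set, so it is not an ancestor of I.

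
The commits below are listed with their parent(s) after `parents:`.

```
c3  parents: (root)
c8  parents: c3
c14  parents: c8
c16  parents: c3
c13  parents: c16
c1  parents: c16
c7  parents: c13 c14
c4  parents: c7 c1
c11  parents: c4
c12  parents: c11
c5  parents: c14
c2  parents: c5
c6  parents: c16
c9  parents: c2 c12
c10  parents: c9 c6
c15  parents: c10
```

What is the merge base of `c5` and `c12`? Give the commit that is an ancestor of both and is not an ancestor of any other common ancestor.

c14

Ancestors of c5: {c14, c3, c5, c8}.
Ancestors of c12: {c1, c11, c12, c13, c14, c16, c3, c4, c7, c8}.
Common ancestors: {c14, c3, c8}.
Among these, c14 is not an ancestor of any other common ancestor — it is the merge base.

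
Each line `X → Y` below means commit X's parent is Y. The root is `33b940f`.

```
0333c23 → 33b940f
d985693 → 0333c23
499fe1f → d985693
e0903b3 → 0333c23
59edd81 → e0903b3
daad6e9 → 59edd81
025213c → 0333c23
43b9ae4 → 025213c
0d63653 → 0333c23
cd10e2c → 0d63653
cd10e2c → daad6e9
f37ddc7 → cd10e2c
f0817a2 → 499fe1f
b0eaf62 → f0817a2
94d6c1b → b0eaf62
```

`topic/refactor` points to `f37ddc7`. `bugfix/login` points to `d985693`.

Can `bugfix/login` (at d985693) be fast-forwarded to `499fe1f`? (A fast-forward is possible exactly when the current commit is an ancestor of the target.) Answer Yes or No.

A fast-forward from d985693 to 499fe1f is possible iff d985693 is an ancestor of 499fe1f.
Ancestors of 499fe1f: {0333c23, 33b940f, 499fe1f, d985693}.
d985693 is among them, so fast-forward is possible.

Yes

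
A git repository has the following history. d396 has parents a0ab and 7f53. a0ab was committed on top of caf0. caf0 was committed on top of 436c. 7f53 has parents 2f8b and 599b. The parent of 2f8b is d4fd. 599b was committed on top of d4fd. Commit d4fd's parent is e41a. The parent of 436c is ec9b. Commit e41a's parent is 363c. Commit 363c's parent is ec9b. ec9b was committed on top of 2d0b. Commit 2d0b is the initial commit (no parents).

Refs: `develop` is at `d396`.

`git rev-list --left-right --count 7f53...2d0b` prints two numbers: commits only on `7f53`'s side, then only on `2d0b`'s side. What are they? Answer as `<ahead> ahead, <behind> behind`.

Reachable from 7f53: {2d0b, 2f8b, 363c, 599b, 7f53, d4fd, e41a, ec9b}.
Reachable from 2d0b: {2d0b}.
Only in 7f53's history (ahead): {2f8b, 363c, 599b, 7f53, d4fd, e41a, ec9b} — 7.
Only in 2d0b's history (behind): {} — 0.

7 ahead, 0 behind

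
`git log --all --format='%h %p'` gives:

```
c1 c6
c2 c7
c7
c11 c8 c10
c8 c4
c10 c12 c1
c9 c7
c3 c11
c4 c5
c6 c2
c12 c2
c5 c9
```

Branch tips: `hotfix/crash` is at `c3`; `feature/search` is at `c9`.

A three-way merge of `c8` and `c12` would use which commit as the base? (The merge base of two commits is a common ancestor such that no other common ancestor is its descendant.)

Ancestors of c8: {c4, c5, c7, c8, c9}.
Ancestors of c12: {c12, c2, c7}.
Common ancestors: {c7}.
The only common ancestor is c7, so it is the merge base.

c7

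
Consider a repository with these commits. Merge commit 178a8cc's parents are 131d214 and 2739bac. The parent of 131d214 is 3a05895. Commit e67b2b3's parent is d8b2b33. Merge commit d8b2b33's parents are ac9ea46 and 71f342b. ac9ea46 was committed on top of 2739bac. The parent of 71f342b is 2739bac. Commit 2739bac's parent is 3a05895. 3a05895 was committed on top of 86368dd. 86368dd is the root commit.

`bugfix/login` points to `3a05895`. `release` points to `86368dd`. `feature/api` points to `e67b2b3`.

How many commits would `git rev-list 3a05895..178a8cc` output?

3

Reachable from 178a8cc: {131d214, 178a8cc, 2739bac, 3a05895, 86368dd}.
Reachable from 3a05895: {3a05895, 86368dd}.
In 178a8cc's history but not 3a05895's: {131d214, 178a8cc, 2739bac} — 3 commits.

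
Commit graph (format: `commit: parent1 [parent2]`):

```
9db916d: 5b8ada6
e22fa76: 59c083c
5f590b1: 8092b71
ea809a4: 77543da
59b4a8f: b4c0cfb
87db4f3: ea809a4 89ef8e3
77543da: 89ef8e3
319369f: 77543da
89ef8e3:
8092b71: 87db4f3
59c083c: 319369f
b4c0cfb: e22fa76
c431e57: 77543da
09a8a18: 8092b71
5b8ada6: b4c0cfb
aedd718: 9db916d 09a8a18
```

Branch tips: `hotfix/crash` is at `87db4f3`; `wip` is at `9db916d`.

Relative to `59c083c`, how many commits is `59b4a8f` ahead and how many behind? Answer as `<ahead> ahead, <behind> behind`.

Reachable from 59b4a8f: {319369f, 59b4a8f, 59c083c, 77543da, 89ef8e3, b4c0cfb, e22fa76}.
Reachable from 59c083c: {319369f, 59c083c, 77543da, 89ef8e3}.
Only in 59b4a8f's history (ahead): {59b4a8f, b4c0cfb, e22fa76} — 3.
Only in 59c083c's history (behind): {} — 0.

3 ahead, 0 behind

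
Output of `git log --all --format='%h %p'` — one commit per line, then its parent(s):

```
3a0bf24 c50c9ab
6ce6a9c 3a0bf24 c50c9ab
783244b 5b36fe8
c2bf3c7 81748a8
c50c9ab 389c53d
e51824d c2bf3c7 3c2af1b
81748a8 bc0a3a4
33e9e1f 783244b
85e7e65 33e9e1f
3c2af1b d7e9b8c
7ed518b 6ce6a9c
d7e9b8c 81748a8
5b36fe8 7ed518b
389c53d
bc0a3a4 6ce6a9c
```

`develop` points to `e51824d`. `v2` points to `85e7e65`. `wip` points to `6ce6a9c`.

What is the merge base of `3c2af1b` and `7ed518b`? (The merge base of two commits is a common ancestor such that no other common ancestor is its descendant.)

Ancestors of 3c2af1b: {389c53d, 3a0bf24, 3c2af1b, 6ce6a9c, 81748a8, bc0a3a4, c50c9ab, d7e9b8c}.
Ancestors of 7ed518b: {389c53d, 3a0bf24, 6ce6a9c, 7ed518b, c50c9ab}.
Common ancestors: {389c53d, 3a0bf24, 6ce6a9c, c50c9ab}.
Among these, 6ce6a9c is not an ancestor of any other common ancestor — it is the merge base.

6ce6a9c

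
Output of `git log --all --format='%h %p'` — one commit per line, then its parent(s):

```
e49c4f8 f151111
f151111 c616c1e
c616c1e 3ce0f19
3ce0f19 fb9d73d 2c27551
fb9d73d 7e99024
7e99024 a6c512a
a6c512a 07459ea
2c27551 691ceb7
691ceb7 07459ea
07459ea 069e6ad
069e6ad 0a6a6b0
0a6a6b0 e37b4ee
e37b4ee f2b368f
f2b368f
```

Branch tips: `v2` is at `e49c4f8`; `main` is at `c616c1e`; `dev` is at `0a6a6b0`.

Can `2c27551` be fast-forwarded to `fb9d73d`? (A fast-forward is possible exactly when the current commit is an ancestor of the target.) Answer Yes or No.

No

A fast-forward from 2c27551 to fb9d73d is possible iff 2c27551 is an ancestor of fb9d73d.
Ancestors of fb9d73d: {069e6ad, 07459ea, 0a6a6b0, 7e99024, a6c512a, e37b4ee, f2b368f, fb9d73d}.
2c27551 is not among them, so fast-forward is not possible.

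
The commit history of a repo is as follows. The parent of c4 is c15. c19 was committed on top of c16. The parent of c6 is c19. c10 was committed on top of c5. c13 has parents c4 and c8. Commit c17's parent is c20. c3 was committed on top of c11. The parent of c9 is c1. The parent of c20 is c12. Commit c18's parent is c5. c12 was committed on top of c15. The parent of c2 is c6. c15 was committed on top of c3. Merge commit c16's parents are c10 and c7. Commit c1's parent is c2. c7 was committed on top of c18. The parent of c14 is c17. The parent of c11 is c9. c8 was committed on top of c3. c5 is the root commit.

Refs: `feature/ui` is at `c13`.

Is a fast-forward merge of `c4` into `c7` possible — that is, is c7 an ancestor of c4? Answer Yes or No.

Yes

A fast-forward from c7 to c4 is possible iff c7 is an ancestor of c4.
Ancestors of c4: {c1, c10, c11, c15, c16, c18, c19, c2, c3, c4, c5, c6, c7, c9}.
c7 is among them, so fast-forward is possible.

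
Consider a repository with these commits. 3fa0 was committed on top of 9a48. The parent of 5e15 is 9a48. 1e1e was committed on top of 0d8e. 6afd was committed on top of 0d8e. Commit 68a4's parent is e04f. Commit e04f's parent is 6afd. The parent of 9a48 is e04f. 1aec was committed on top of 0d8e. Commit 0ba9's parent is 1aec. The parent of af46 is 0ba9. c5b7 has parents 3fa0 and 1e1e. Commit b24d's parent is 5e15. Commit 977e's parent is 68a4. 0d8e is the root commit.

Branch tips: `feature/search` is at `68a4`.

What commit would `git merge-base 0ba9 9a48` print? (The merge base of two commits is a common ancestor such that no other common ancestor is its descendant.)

0d8e

Ancestors of 0ba9: {0ba9, 0d8e, 1aec}.
Ancestors of 9a48: {0d8e, 6afd, 9a48, e04f}.
Common ancestors: {0d8e}.
The only common ancestor is 0d8e, so it is the merge base.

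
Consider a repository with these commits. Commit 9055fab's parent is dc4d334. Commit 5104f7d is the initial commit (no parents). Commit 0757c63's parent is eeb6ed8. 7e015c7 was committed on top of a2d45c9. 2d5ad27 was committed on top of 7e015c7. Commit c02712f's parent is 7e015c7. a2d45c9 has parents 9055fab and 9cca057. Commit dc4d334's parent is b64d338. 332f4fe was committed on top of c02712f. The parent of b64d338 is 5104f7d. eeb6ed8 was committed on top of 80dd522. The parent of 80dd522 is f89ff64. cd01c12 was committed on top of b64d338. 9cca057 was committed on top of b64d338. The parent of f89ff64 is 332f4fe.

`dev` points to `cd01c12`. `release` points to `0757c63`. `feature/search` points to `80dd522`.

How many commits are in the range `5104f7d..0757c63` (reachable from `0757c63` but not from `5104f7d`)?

Reachable from 0757c63: {0757c63, 332f4fe, 5104f7d, 7e015c7, 80dd522, 9055fab, 9cca057, a2d45c9, b64d338, c02712f, dc4d334, eeb6ed8, f89ff64}.
Reachable from 5104f7d: {5104f7d}.
In 0757c63's history but not 5104f7d's: {0757c63, 332f4fe, 7e015c7, 80dd522, 9055fab, 9cca057, a2d45c9, b64d338, c02712f, dc4d334, eeb6ed8, f89ff64} — 12 commits.

12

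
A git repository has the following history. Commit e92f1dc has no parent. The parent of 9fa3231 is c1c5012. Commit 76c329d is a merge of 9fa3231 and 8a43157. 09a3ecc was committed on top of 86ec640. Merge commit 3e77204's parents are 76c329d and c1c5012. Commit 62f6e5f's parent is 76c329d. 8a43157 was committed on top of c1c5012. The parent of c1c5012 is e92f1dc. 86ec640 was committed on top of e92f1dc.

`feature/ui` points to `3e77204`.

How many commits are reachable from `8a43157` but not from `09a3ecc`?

Reachable from 8a43157: {8a43157, c1c5012, e92f1dc}.
Reachable from 09a3ecc: {09a3ecc, 86ec640, e92f1dc}.
In 8a43157's history but not 09a3ecc's: {8a43157, c1c5012} — 2 commits.

2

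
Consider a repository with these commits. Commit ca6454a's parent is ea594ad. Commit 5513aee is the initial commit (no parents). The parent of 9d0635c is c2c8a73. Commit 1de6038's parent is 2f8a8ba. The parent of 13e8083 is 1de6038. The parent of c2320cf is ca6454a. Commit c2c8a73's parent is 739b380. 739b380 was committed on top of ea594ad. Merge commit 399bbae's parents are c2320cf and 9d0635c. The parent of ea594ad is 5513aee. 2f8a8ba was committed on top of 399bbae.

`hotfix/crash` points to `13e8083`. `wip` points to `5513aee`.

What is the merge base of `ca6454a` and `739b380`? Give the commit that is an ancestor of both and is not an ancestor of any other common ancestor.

Ancestors of ca6454a: {5513aee, ca6454a, ea594ad}.
Ancestors of 739b380: {5513aee, 739b380, ea594ad}.
Common ancestors: {5513aee, ea594ad}.
Among these, ea594ad is not an ancestor of any other common ancestor — it is the merge base.

ea594ad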